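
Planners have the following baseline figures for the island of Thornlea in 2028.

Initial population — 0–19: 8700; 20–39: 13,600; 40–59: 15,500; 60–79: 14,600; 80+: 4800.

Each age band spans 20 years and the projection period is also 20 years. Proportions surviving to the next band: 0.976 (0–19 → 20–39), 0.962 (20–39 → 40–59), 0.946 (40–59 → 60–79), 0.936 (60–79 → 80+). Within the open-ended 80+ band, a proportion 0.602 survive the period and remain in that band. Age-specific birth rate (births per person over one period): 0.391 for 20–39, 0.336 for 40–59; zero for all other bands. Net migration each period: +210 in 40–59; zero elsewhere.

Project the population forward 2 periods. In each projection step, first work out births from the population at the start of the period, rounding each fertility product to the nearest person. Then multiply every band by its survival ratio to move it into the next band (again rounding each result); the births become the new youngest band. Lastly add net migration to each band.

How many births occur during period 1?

10526

(Groups numbered youngest = 1 to oldest = 5.)
After projecting period 1:
Births: 13600 × 0.391 = 5318, 15500 × 0.336 = 5208 ⇒ total 10526
Group 2: 8700 × 0.976 = 8491
Group 3: 13600 × 0.962 = 13083
Group 4: 15500 × 0.946 = 14663
Group 5: 14600 × 0.936 + 4800 × 0.602 = 13666 + 2890 = 16556
Net migration: Group 3 + 210 → 13293
End of period: [10526, 8491, 13293, 14663, 16556]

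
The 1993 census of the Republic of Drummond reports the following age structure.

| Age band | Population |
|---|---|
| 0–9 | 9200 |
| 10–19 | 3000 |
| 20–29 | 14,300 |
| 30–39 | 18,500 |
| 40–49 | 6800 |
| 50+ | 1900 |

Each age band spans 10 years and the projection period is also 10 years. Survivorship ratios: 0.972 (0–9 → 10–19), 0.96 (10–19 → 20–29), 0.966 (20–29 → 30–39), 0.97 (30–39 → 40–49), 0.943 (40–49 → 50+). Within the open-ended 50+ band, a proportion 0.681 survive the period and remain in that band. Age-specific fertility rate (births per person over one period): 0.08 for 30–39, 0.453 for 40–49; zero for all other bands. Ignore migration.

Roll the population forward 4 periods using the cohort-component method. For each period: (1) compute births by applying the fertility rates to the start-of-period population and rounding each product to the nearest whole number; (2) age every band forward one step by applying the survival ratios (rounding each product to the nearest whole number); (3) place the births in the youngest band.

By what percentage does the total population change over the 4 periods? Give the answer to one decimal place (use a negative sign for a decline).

-6.5

Numbering the groups 1..6 from youngest to oldest:
[period 1]
Births: 18500 × 0.08 = 1480  |  6800 × 0.453 = 3080 → total 4560
Group 2: 9200 × 0.972 = 8942
Group 3: 3000 × 0.96 = 2880
Group 4: 14300 × 0.966 = 13814
Group 5: 18500 × 0.97 = 17945
Group 6: 6800 × 0.943 + 1900 × 0.681 = 6412 + 1294 = 7706
End of period: [4560, 8942, 2880, 13814, 17945, 7706]
[period 2]
Births: 13814 × 0.08 = 1105  |  17945 × 0.453 = 8129 → total 9234
Group 2: 4560 × 0.972 = 4432
Group 3: 8942 × 0.96 = 8584
Group 4: 2880 × 0.966 = 2782
Group 5: 13814 × 0.97 = 13400
Group 6: 17945 × 0.943 + 7706 × 0.681 = 16922 + 5248 = 22170
End of period: [9234, 4432, 8584, 2782, 13400, 22170]
[period 3]
Births: 2782 × 0.08 = 223  |  13400 × 0.453 = 6070 → total 6293
Group 2: 9234 × 0.972 = 8975
Group 3: 4432 × 0.96 = 4255
Group 4: 8584 × 0.966 = 8292
Group 5: 2782 × 0.97 = 2699
Group 6: 13400 × 0.943 + 22170 × 0.681 = 12636 + 15098 = 27734
End of period: [6293, 8975, 4255, 8292, 2699, 27734]
[period 4]
Births: 8292 × 0.08 = 663  |  2699 × 0.453 = 1223 → total 1886
Group 2: 6293 × 0.972 = 6117
Group 3: 8975 × 0.96 = 8616
Group 4: 4255 × 0.966 = 4110
Group 5: 8292 × 0.97 = 8043
Group 6: 2699 × 0.943 + 27734 × 0.681 = 2545 + 18887 = 21432
End of period: [1886, 6117, 8616, 4110, 8043, 21432]
Total: 53700 → 50204; change = -3496; percentage change = -6.5%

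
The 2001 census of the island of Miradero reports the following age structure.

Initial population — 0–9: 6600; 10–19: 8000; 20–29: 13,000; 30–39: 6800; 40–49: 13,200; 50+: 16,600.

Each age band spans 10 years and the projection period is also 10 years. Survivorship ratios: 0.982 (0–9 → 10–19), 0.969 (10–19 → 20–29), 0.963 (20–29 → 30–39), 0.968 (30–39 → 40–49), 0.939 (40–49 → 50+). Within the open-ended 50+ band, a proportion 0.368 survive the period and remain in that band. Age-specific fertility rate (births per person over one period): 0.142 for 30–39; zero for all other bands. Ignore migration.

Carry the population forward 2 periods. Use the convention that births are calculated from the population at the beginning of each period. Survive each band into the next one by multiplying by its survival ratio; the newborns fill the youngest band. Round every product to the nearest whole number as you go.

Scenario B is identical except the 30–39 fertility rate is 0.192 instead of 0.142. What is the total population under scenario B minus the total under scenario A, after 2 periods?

After projecting period 1:
Births: 6800 × 0.142 = 966
10–19: 6600 × 0.982 = 6481
20–29: 8000 × 0.969 = 7752
30–39: 13000 × 0.963 = 12519
40–49: 6800 × 0.968 = 6582
50+: 13200 × 0.939 + 16600 × 0.368 = 12395 + 6109 = 18504
End of period: [966, 6481, 7752, 12519, 6582, 18504]
After projecting period 2:
Births: 12519 × 0.142 = 1778
10–19: 966 × 0.982 = 949
20–29: 6481 × 0.969 = 6280
30–39: 7752 × 0.963 = 7465
40–49: 12519 × 0.968 = 12118
50+: 6582 × 0.939 + 18504 × 0.368 = 6180 + 6809 = 12989
End of period: [1778, 949, 6280, 7465, 12118, 12989]
Scenario A total after 2 periods: 41579
Scenario B projection —
After projecting period 1:
Births: 6800 × 0.192 = 1306
10–19: 6600 × 0.982 = 6481
20–29: 8000 × 0.969 = 7752
30–39: 13000 × 0.963 = 12519
40–49: 6800 × 0.968 = 6582
50+: 13200 × 0.939 + 16600 × 0.368 = 12395 + 6109 = 18504
End of period: [1306, 6481, 7752, 12519, 6582, 18504]
After projecting period 2:
Births: 12519 × 0.192 = 2404
10–19: 1306 × 0.982 = 1282
20–29: 6481 × 0.969 = 6280
30–39: 7752 × 0.963 = 7465
40–49: 12519 × 0.968 = 12118
50+: 6582 × 0.939 + 18504 × 0.368 = 6180 + 6809 = 12989
End of period: [2404, 1282, 6280, 7465, 12118, 12989]
Scenario B total after 2 periods: 42538
Difference B − A = 42538 − 41579 = 959

959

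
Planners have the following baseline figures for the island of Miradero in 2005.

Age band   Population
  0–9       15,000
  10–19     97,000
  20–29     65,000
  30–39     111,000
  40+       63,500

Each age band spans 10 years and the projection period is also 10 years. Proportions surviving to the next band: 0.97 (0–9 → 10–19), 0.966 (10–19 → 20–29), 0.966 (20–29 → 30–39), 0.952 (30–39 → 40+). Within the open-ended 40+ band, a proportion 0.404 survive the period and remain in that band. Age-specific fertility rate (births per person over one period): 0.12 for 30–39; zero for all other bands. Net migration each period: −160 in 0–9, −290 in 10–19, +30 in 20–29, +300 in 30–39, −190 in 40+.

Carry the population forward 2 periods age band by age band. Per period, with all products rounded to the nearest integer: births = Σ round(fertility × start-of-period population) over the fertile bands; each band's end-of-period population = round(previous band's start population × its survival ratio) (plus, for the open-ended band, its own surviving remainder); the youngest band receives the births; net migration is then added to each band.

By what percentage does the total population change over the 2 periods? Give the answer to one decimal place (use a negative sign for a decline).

-32.5

Period 1:
Births: 111000 * 0.12 = 13320
10–19: 15000 * 0.97 = 14550
20–29: 97000 * 0.966 = 93702
30–39: 65000 * 0.966 = 62790
40+: 111000 * 0.952 + 63500 * 0.404 = 105672 + 25654 = 131326
Net migration: 0–9 − 160 → 13160; 10–19 − 290 → 14260; 20–29 + 30 → 93732; 30–39 + 300 → 63090; 40+ − 190 → 131136
Population now: 0–9=13160, 10–19=14260, 20–29=93732, 30–39=63090, 40+=131136
Period 2:
Births: 63090 * 0.12 = 7571
10–19: 13160 * 0.97 = 12765
20–29: 14260 * 0.966 = 13775
30–39: 93732 * 0.966 = 90545
40+: 63090 * 0.952 + 131136 * 0.404 = 60062 + 52979 = 113041
Net migration: 0–9 − 160 → 7411; 10–19 − 290 → 12475; 20–29 + 30 → 13805; 30–39 + 300 → 90845; 40+ − 190 → 112851
Population now: 0–9=7411, 10–19=12475, 20–29=13805, 30–39=90845, 40+=112851
Total: 351500 → 237387; change = -114113; percentage change = -32.5%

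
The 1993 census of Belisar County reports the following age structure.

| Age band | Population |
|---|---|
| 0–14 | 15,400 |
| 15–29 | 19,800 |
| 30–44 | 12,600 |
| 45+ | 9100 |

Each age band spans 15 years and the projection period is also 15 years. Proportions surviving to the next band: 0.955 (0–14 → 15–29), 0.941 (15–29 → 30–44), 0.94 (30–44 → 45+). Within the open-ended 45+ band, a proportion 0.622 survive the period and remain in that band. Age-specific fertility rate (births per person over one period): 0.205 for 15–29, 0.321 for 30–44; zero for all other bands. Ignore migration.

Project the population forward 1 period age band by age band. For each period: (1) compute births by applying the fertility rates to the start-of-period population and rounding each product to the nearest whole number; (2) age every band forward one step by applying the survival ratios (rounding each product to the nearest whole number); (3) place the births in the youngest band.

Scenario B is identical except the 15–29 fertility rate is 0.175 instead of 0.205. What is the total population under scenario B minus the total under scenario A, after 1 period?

-594

Period 1:
Births: 19800 × 0.205 = 4059, 12600 × 0.321 = 4045 → 8104
15–29: 15400 × 0.955 = 14707
30–44: 19800 × 0.941 = 18632
45+: 12600 × 0.94 + 9100 × 0.622 = 11844 + 5660 = 17504
End of period: [8104, 14707, 18632, 17504]
Scenario A total after 1 period: 58947
Scenario B projection —
Period 1:
Births: 19800 × 0.175 = 3465, 12600 × 0.321 = 4045 → 7510
15–29: 15400 × 0.955 = 14707
30–44: 19800 × 0.941 = 18632
45+: 12600 × 0.94 + 9100 × 0.622 = 11844 + 5660 = 17504
End of period: [7510, 14707, 18632, 17504]
Scenario B total after 1 period: 58353
Difference B − A = 58353 − 58947 = -594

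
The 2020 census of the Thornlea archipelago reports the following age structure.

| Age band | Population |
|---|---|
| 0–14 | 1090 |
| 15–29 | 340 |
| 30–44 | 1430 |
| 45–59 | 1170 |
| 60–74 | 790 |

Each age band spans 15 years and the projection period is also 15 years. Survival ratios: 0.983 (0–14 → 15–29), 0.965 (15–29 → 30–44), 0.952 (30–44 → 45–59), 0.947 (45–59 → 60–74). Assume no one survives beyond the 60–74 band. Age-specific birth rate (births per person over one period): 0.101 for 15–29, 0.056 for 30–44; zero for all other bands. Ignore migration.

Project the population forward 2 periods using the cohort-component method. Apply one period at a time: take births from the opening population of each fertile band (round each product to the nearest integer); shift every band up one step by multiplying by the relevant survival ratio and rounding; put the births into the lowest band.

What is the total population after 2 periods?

2873

After projecting period 1:
Births: 340 * 0.101 = 34  |  1430 * 0.056 = 80 ⇒ total 114
15–29: 1090 * 0.983 = 1071
30–44: 340 * 0.965 = 328
45–59: 1430 * 0.952 = 1361
60–74: 1170 * 0.947 = 1108
→ [114, 1071, 328, 1361, 1108]
After projecting period 2:
Births: 1071 * 0.101 = 108  |  328 * 0.056 = 18 ⇒ total 126
15–29: 114 * 0.983 = 112
30–44: 1071 * 0.965 = 1034
45–59: 328 * 0.952 = 312
60–74: 1361 * 0.947 = 1289
→ [126, 112, 1034, 312, 1289]
Total after period 2: 126 + 112 + 1034 + 312 + 1289 = 2873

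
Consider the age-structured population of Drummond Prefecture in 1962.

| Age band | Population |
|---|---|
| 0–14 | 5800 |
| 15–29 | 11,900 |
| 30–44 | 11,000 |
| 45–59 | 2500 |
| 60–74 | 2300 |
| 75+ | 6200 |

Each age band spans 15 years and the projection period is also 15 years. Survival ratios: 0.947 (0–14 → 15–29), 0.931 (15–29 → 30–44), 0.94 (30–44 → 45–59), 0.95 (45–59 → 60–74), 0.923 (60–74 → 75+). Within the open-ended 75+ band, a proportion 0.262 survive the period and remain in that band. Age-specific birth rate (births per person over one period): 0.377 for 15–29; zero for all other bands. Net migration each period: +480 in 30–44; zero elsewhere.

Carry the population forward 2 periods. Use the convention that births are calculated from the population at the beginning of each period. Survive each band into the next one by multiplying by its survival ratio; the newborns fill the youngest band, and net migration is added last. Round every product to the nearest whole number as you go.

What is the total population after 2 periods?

[period 1]
Births: 11900 × 0.377 = 4486
15–29: 5800 × 0.947 = 5493
30–44: 11900 × 0.931 = 11079
45–59: 11000 × 0.94 = 10340
60–74: 2500 × 0.95 = 2375
75+: 2300 × 0.923 + 6200 × 0.262 = 2123 + 1624 = 3747
Net migration: 30–44 + 480 → 11559
Giving 4486 / 5493 / 11559 / 10340 / 2375 / 3747.
[period 2]
Births: 5493 × 0.377 = 2071
15–29: 4486 × 0.947 = 4248
30–44: 5493 × 0.931 = 5114
45–59: 11559 × 0.94 = 10865
60–74: 10340 × 0.95 = 9823
75+: 2375 × 0.923 + 3747 × 0.262 = 2192 + 982 = 3174
Net migration: 30–44 + 480 → 5594
Giving 2071 / 4248 / 5594 / 10865 / 9823 / 3174.
Total after period 2: 2071 + 4248 + 5594 + 10865 + 9823 + 3174 = 35775

35775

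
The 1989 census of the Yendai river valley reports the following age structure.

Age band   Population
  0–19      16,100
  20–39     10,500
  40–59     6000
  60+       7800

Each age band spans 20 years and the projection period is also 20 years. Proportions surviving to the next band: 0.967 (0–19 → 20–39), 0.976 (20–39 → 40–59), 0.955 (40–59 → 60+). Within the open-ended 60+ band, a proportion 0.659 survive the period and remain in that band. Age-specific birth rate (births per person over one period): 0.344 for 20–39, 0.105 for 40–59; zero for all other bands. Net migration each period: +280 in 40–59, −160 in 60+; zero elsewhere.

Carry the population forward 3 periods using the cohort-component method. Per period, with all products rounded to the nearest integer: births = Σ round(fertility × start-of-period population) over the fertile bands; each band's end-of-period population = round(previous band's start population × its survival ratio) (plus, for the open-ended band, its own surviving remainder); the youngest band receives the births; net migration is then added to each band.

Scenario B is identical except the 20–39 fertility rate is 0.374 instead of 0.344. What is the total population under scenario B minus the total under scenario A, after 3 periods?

985

Call the bands 1 to 4, youngest first.
Period 1.
Births: 10500 * 0.344 = 3612  |  6000 * 0.105 = 630 → 4242
Band 2: 16100 * 0.967 = 15569
Band 3: 10500 * 0.976 = 10248
Band 4: 6000 * 0.955 + 7800 * 0.659 = 5730 + 5140 = 10870
Net migration: Band 3 + 280 → 10528; Band 4 − 160 → 10710
→ [4242, 15569, 10528, 10710]
Period 2.
Births: 15569 * 0.344 = 5356  |  10528 * 0.105 = 1105 → 6461
Band 2: 4242 * 0.967 = 4102
Band 3: 15569 * 0.976 = 15195
Band 4: 10528 * 0.955 + 10710 * 0.659 = 10054 + 7058 = 17112
Net migration: Band 3 + 280 → 15475; Band 4 − 160 → 16952
→ [6461, 4102, 15475, 16952]
Period 3.
Births: 4102 * 0.344 = 1411  |  15475 * 0.105 = 1625 → 3036
Band 2: 6461 * 0.967 = 6248
Band 3: 4102 * 0.976 = 4004
Band 4: 15475 * 0.955 + 16952 * 0.659 = 14779 + 11171 = 25950
Net migration: Band 3 + 280 → 4284; Band 4 − 160 → 25790
→ [3036, 6248, 4284, 25790]
Scenario A total after 3 periods: 39358
Scenario B projection —
Period 1.
Births: 10500 * 0.374 = 3927  |  6000 * 0.105 = 630 → 4557
Band 2: 16100 * 0.967 = 15569
Band 3: 10500 * 0.976 = 10248
Band 4: 6000 * 0.955 + 7800 * 0.659 = 5730 + 5140 = 10870
Net migration: Band 3 + 280 → 10528; Band 4 − 160 → 10710
→ [4557, 15569, 10528, 10710]
Period 2.
Births: 15569 * 0.374 = 5823  |  10528 * 0.105 = 1105 → 6928
Band 2: 4557 * 0.967 = 4407
Band 3: 15569 * 0.976 = 15195
Band 4: 10528 * 0.955 + 10710 * 0.659 = 10054 + 7058 = 17112
Net migration: Band 3 + 280 → 15475; Band 4 − 160 → 16952
→ [6928, 4407, 15475, 16952]
Period 3.
Births: 4407 * 0.374 = 1648  |  15475 * 0.105 = 1625 → 3273
Band 2: 6928 * 0.967 = 6699
Band 3: 4407 * 0.976 = 4301
Band 4: 15475 * 0.955 + 16952 * 0.659 = 14779 + 11171 = 25950
Net migration: Band 3 + 280 → 4581; Band 4 − 160 → 25790
→ [3273, 6699, 4581, 25790]
Scenario B total after 3 periods: 40343
Difference B − A = 40343 − 39358 = 985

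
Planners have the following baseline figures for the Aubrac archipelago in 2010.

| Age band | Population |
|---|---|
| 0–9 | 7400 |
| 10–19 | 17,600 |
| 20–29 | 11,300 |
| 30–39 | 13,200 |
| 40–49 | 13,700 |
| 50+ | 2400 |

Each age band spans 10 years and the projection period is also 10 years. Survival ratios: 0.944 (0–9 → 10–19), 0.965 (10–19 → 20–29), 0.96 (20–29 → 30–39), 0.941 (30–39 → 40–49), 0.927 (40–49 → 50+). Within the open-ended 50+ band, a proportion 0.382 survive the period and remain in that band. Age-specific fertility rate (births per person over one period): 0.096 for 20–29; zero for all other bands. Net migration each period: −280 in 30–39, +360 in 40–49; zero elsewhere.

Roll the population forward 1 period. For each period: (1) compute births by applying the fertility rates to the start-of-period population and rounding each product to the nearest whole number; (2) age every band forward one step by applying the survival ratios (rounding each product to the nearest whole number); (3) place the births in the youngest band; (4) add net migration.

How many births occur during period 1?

1085

Period 1.
Births: 11300 * 0.096 = 1085
10–19: 7400 * 0.944 = 6986
20–29: 17600 * 0.965 = 16984
30–39: 11300 * 0.96 = 10848
40–49: 13200 * 0.941 = 12421
50+: 13700 * 0.927 + 2400 * 0.382 = 12700 + 917 = 13617
Net migration: 30–39 − 280 → 10568; 40–49 + 360 → 12781
End of period: [1085, 6986, 16984, 10568, 12781, 13617]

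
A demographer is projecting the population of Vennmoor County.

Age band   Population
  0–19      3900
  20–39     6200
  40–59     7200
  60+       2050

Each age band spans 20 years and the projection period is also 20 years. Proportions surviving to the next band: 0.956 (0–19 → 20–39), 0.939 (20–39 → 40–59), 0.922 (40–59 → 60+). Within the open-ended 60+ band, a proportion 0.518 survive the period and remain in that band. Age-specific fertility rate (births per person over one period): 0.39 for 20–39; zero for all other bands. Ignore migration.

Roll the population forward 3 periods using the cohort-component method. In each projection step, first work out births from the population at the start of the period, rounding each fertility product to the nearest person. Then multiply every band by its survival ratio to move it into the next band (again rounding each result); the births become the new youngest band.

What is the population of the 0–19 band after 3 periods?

(Groups numbered youngest = 1 to oldest = 4.)
— Period 1 —
Births: 6200 × 0.39 = 2418
Group 2: 3900 × 0.956 = 3728
Group 3: 6200 × 0.939 = 5822
Group 4: 7200 × 0.922 + 2050 × 0.518 = 6638 + 1062 = 7700
End of period: [2418, 3728, 5822, 7700]
— Period 2 —
Births: 3728 × 0.39 = 1454
Group 2: 2418 × 0.956 = 2312
Group 3: 3728 × 0.939 = 3501
Group 4: 5822 × 0.922 + 7700 × 0.518 = 5368 + 3989 = 9357
End of period: [1454, 2312, 3501, 9357]
— Period 3 —
Births: 2312 × 0.39 = 902
Group 2: 1454 × 0.956 = 1390
Group 3: 2312 × 0.939 = 2171
Group 4: 3501 × 0.922 + 9357 × 0.518 = 3228 + 4847 = 8075
End of period: [902, 1390, 2171, 8075]

902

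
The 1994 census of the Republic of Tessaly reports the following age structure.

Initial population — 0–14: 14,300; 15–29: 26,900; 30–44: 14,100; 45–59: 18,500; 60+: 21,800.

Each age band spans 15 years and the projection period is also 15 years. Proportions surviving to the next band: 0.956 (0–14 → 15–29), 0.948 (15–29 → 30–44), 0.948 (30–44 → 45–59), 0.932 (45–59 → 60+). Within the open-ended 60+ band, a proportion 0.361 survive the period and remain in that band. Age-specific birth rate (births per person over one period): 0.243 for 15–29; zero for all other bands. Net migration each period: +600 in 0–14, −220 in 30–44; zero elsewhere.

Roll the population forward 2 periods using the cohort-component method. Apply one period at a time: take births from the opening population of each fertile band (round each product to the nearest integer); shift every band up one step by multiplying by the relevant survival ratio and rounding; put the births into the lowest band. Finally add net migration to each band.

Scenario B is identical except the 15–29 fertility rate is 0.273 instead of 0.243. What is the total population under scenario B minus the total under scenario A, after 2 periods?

Numbering the groups 1..5 from youngest to oldest:
— Period 1 —
Births: 26900 × 0.243 = 6537
Group 2: 14300 × 0.956 = 13671
Group 3: 26900 × 0.948 = 25501
Group 4: 14100 × 0.948 = 13367
Group 5: 18500 × 0.932 + 21800 × 0.361 = 17242 + 7870 = 25112
Net migration: Group 1 + 600 → 7137; Group 3 − 220 → 25281
Population now: 0–14=7137, 15–29=13671, 30–44=25281, 45–59=13367, 60+=25112
— Period 2 —
Births: 13671 × 0.243 = 3322
Group 2: 7137 × 0.956 = 6823
Group 3: 13671 × 0.948 = 12960
Group 4: 25281 × 0.948 = 23966
Group 5: 13367 × 0.932 + 25112 × 0.361 = 12458 + 9065 = 21523
Net migration: Group 1 + 600 → 3922; Group 3 − 220 → 12740
Population now: 0–14=3922, 15–29=6823, 30–44=12740, 45–59=23966, 60+=21523
Scenario A total after 2 periods: 68974
Scenario B projection —
— Period 1 —
Births: 26900 × 0.273 = 7344
Group 2: 14300 × 0.956 = 13671
Group 3: 26900 × 0.948 = 25501
Group 4: 14100 × 0.948 = 13367
Group 5: 18500 × 0.932 + 21800 × 0.361 = 17242 + 7870 = 25112
Net migration: Group 1 + 600 → 7944; Group 3 − 220 → 25281
Population now: 0–14=7944, 15–29=13671, 30–44=25281, 45–59=13367, 60+=25112
— Period 2 —
Births: 13671 × 0.273 = 3732
Group 2: 7944 × 0.956 = 7594
Group 3: 13671 × 0.948 = 12960
Group 4: 25281 × 0.948 = 23966
Group 5: 13367 × 0.932 + 25112 × 0.361 = 12458 + 9065 = 21523
Net migration: Group 1 + 600 → 4332; Group 3 − 220 → 12740
Population now: 0–14=4332, 15–29=7594, 30–44=12740, 45–59=23966, 60+=21523
Scenario B total after 2 periods: 70155
Difference B − A = 70155 − 68974 = 1181

1181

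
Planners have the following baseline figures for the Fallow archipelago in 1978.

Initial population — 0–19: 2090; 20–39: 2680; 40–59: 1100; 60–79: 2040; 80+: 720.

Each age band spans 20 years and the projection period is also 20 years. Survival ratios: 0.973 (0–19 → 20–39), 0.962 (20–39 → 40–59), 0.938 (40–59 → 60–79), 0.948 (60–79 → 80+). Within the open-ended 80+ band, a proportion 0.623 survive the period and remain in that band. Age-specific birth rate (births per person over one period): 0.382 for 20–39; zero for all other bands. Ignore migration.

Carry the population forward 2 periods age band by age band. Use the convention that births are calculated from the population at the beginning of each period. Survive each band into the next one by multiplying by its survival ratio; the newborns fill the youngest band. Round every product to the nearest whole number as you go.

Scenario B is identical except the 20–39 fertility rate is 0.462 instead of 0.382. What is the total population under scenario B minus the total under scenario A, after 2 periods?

372

Call the bands 1 to 5, youngest first.
After projecting period 1:
Births: 2680 × 0.382 = 1024
Band 2: 2090 × 0.973 = 2034
Band 3: 2680 × 0.962 = 2578
Band 4: 1100 × 0.938 = 1032
Band 5: 2040 × 0.948 + 720 × 0.623 = 1934 + 449 = 2383
Population now: 0–19=1024, 20–39=2034, 40–59=2578, 60–79=1032, 80+=2383
After projecting period 2:
Births: 2034 × 0.382 = 777
Band 2: 1024 × 0.973 = 996
Band 3: 2034 × 0.962 = 1957
Band 4: 2578 × 0.938 = 2418
Band 5: 1032 × 0.948 + 2383 × 0.623 = 978 + 1485 = 2463
Population now: 0–19=777, 20–39=996, 40–59=1957, 60–79=2418, 80+=2463
Scenario A total after 2 periods: 8611
Scenario B projection —
After projecting period 1:
Births: 2680 × 0.462 = 1238
Band 2: 2090 × 0.973 = 2034
Band 3: 2680 × 0.962 = 2578
Band 4: 1100 × 0.938 = 1032
Band 5: 2040 × 0.948 + 720 × 0.623 = 1934 + 449 = 2383
Population now: 0–19=1238, 20–39=2034, 40–59=2578, 60–79=1032, 80+=2383
After projecting period 2:
Births: 2034 × 0.462 = 940
Band 2: 1238 × 0.973 = 1205
Band 3: 2034 × 0.962 = 1957
Band 4: 2578 × 0.938 = 2418
Band 5: 1032 × 0.948 + 2383 × 0.623 = 978 + 1485 = 2463
Population now: 0–19=940, 20–39=1205, 40–59=1957, 60–79=2418, 80+=2463
Scenario B total after 2 periods: 8983
Difference B − A = 8983 − 8611 = 372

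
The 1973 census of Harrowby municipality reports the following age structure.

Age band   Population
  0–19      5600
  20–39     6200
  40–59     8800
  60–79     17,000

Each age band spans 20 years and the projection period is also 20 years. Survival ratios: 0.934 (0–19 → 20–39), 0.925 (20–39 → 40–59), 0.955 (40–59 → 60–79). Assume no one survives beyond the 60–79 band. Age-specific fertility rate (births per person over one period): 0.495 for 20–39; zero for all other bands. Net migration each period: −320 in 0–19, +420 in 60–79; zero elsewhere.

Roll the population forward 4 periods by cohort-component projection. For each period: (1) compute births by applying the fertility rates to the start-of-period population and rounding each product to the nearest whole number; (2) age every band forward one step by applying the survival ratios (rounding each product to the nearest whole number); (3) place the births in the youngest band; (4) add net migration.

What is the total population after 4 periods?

After projecting period 1:
Births: 6200 * 0.495 = 3069
20–39: 5600 * 0.934 = 5230
40–59: 6200 * 0.925 = 5735
60–79: 8800 * 0.955 = 8404
Net migration: 0–19 − 320 → 2749; 60–79 + 420 → 8824
→ [2749, 5230, 5735, 8824]
After projecting period 2:
Births: 5230 * 0.495 = 2589
20–39: 2749 * 0.934 = 2568
40–59: 5230 * 0.925 = 4838
60–79: 5735 * 0.955 = 5477
Net migration: 0–19 − 320 → 2269; 60–79 + 420 → 5897
→ [2269, 2568, 4838, 5897]
After projecting period 3:
Births: 2568 * 0.495 = 1271
20–39: 2269 * 0.934 = 2119
40–59: 2568 * 0.925 = 2375
60–79: 4838 * 0.955 = 4620
Net migration: 0–19 − 320 → 951; 60–79 + 420 → 5040
→ [951, 2119, 2375, 5040]
After projecting period 4:
Births: 2119 * 0.495 = 1049
20–39: 951 * 0.934 = 888
40–59: 2119 * 0.925 = 1960
60–79: 2375 * 0.955 = 2268
Net migration: 0–19 − 320 → 729; 60–79 + 420 → 2688
→ [729, 888, 1960, 2688]
Total after period 4: 729 + 888 + 1960 + 2688 = 6265

6265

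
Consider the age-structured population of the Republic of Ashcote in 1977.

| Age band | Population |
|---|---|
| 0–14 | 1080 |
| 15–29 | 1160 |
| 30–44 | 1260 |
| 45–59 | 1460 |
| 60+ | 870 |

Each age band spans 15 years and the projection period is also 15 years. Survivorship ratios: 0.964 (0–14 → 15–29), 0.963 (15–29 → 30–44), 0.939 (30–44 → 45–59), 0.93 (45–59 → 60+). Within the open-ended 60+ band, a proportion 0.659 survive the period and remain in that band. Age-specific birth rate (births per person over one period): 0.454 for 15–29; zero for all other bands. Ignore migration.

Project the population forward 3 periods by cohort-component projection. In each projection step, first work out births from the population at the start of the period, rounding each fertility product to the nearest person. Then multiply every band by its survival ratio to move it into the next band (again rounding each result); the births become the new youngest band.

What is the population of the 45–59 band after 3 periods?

941

Numbering the groups 1..5 from youngest to oldest:
[period 1]
Births: 1160 × 0.454 = 527
Group 2: 1080 × 0.964 = 1041
Group 3: 1160 × 0.963 = 1117
Group 4: 1260 × 0.939 = 1183
Group 5: 1460 × 0.93 + 870 × 0.659 = 1358 + 573 = 1931
→ [527, 1041, 1117, 1183, 1931]
[period 2]
Births: 1041 × 0.454 = 473
Group 2: 527 × 0.964 = 508
Group 3: 1041 × 0.963 = 1002
Group 4: 1117 × 0.939 = 1049
Group 5: 1183 × 0.93 + 1931 × 0.659 = 1100 + 1273 = 2373
→ [473, 508, 1002, 1049, 2373]
[period 3]
Births: 508 × 0.454 = 231
Group 2: 473 × 0.964 = 456
Group 3: 508 × 0.963 = 489
Group 4: 1002 × 0.939 = 941
Group 5: 1049 × 0.93 + 2373 × 0.659 = 976 + 1564 = 2540
→ [231, 456, 489, 941, 2540]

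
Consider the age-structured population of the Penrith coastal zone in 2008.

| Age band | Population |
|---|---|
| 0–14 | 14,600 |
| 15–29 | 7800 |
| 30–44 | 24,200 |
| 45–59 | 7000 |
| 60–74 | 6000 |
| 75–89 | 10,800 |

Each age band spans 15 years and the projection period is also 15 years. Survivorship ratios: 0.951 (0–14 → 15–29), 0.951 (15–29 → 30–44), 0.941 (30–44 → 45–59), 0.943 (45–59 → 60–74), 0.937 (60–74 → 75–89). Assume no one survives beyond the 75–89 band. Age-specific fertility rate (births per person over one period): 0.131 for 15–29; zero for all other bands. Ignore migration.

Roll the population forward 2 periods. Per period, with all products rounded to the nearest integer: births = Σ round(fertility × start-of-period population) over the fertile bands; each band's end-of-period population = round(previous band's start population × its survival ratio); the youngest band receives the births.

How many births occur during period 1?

1022

After projecting period 1:
Births: 7800 × 0.131 = 1022
15–29: 14600 × 0.951 = 13885
30–44: 7800 × 0.951 = 7418
45–59: 24200 × 0.941 = 22772
60–74: 7000 × 0.943 = 6601
75–89: 6000 × 0.937 = 5622
→ [1022, 13885, 7418, 22772, 6601, 5622]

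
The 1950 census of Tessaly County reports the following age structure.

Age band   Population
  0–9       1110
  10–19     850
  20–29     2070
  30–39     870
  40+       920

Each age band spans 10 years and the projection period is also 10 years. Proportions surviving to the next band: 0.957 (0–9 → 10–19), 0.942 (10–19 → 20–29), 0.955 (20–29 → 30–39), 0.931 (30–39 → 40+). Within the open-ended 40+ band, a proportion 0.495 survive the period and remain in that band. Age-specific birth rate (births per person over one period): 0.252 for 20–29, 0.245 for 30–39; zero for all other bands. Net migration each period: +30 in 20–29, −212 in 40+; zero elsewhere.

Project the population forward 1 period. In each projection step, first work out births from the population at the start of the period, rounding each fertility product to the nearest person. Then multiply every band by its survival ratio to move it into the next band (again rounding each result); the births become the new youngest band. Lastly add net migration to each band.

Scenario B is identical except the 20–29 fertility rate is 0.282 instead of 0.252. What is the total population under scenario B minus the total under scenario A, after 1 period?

62

Period 1:
Births: 2070 × 0.252 = 522  |  870 × 0.245 = 213 → 735
10–19: 1110 × 0.957 = 1062
20–29: 850 × 0.942 = 801
30–39: 2070 × 0.955 = 1977
40+: 870 × 0.931 + 920 × 0.495 = 810 + 455 = 1265
Net migration: 20–29 + 30 → 831; 40+ − 212 → 1053
End of period: [735, 1062, 831, 1977, 1053]
Scenario A total after 1 period: 5658
Scenario B projection —
Period 1:
Births: 2070 × 0.282 = 584  |  870 × 0.245 = 213 → 797
10–19: 1110 × 0.957 = 1062
20–29: 850 × 0.942 = 801
30–39: 2070 × 0.955 = 1977
40+: 870 × 0.931 + 920 × 0.495 = 810 + 455 = 1265
Net migration: 20–29 + 30 → 831; 40+ − 212 → 1053
End of period: [797, 1062, 831, 1977, 1053]
Scenario B total after 1 period: 5720
Difference B − A = 5720 − 5658 = 62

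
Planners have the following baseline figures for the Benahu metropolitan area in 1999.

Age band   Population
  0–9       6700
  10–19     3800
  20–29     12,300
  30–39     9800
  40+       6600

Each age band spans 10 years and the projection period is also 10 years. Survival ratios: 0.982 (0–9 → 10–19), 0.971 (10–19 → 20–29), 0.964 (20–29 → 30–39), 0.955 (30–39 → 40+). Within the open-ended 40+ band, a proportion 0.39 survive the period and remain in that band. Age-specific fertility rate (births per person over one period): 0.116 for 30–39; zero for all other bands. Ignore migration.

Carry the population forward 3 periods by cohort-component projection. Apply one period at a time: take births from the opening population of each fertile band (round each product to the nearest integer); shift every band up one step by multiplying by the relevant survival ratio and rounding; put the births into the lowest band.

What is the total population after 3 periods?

18634

After projecting period 1:
Births: 9800 × 0.116 = 1137
10–19: 6700 × 0.982 = 6579
20–29: 3800 × 0.971 = 3690
30–39: 12300 × 0.964 = 11857
40+: 9800 × 0.955 + 6600 × 0.39 = 9359 + 2574 = 11933
→ [1137, 6579, 3690, 11857, 11933]
After projecting period 2:
Births: 11857 × 0.116 = 1375
10–19: 1137 × 0.982 = 1117
20–29: 6579 × 0.971 = 6388
30–39: 3690 × 0.964 = 3557
40+: 11857 × 0.955 + 11933 × 0.39 = 11323 + 4654 = 15977
→ [1375, 1117, 6388, 3557, 15977]
After projecting period 3:
Births: 3557 × 0.116 = 413
10–19: 1375 × 0.982 = 1350
20–29: 1117 × 0.971 = 1085
30–39: 6388 × 0.964 = 6158
40+: 3557 × 0.955 + 15977 × 0.39 = 3397 + 6231 = 9628
→ [413, 1350, 1085, 6158, 9628]
Total after period 3: 413 + 1350 + 1085 + 6158 + 9628 = 18634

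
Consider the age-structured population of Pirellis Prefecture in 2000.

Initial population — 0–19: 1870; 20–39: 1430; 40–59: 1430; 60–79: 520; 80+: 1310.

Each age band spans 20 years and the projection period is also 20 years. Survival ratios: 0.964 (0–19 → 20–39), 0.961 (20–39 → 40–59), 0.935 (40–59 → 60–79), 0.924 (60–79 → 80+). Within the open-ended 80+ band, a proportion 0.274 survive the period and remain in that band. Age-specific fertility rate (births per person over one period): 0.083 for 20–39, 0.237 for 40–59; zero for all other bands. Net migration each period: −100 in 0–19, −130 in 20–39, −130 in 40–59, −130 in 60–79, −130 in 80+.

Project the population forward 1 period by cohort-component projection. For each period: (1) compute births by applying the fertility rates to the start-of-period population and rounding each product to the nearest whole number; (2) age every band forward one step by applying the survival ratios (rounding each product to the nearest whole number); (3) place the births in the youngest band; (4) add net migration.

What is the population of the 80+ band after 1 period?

709

Period 1.
Births: 1430 × 0.083 = 119  |  1430 × 0.237 = 339 → 458
20–39: 1870 × 0.964 = 1803
40–59: 1430 × 0.961 = 1374
60–79: 1430 × 0.935 = 1337
80+: 520 × 0.924 + 1310 × 0.274 = 480 + 359 = 839
Net migration: 0–19 − 100 → 358; 20–39 − 130 → 1673; 40–59 − 130 → 1244; 60–79 − 130 → 1207; 80+ − 130 → 709
End of period: [358, 1673, 1244, 1207, 709]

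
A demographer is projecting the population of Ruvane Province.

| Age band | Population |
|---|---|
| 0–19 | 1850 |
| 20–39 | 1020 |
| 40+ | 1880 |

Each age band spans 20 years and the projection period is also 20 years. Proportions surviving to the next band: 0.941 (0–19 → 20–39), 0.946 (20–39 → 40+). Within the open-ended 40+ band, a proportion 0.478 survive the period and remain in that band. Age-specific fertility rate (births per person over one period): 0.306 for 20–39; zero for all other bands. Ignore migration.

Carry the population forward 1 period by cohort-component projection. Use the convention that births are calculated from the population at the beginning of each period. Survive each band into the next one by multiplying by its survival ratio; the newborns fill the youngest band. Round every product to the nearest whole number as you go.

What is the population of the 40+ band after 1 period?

Period 1.
Births: 1020 × 0.306 = 312
20–39: 1850 × 0.941 = 1741
40+: 1020 × 0.946 + 1880 × 0.478 = 965 + 899 = 1864
→ [312, 1741, 1864]

1864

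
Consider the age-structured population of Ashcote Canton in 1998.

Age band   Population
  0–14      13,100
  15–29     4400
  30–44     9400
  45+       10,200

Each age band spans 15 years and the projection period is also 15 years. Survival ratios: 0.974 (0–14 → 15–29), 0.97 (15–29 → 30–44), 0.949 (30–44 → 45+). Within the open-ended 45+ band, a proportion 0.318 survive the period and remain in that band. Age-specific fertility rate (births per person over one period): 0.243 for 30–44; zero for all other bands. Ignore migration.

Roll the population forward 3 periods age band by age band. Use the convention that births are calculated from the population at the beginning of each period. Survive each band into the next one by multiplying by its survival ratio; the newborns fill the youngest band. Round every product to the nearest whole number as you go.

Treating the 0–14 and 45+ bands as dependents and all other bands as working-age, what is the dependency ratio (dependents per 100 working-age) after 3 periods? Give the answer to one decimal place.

545.1

Call the groups 1 to 4, youngest first.
[period 1]
Births: 9400 × 0.243 = 2284
Group 2: 13100 × 0.974 = 12759
Group 3: 4400 × 0.97 = 4268
Group 4: 9400 × 0.949 + 10200 × 0.318 = 8921 + 3244 = 12165
Giving 2284 / 12759 / 4268 / 12165.
[period 2]
Births: 4268 × 0.243 = 1037
Group 2: 2284 × 0.974 = 2225
Group 3: 12759 × 0.97 = 12376
Group 4: 4268 × 0.949 + 12165 × 0.318 = 4050 + 3868 = 7918
Giving 1037 / 2225 / 12376 / 7918.
[period 3]
Births: 12376 × 0.243 = 3007
Group 2: 1037 × 0.974 = 1010
Group 3: 2225 × 0.97 = 2158
Group 4: 12376 × 0.949 + 7918 × 0.318 = 11745 + 2518 = 14263
Giving 3007 / 1010 / 2158 / 14263.
Dependents (band 0–14 + band 45+) = 3007 + 14263 = 17270; working-age = 3168; ratio = 17270/3168 × 100 = 545.1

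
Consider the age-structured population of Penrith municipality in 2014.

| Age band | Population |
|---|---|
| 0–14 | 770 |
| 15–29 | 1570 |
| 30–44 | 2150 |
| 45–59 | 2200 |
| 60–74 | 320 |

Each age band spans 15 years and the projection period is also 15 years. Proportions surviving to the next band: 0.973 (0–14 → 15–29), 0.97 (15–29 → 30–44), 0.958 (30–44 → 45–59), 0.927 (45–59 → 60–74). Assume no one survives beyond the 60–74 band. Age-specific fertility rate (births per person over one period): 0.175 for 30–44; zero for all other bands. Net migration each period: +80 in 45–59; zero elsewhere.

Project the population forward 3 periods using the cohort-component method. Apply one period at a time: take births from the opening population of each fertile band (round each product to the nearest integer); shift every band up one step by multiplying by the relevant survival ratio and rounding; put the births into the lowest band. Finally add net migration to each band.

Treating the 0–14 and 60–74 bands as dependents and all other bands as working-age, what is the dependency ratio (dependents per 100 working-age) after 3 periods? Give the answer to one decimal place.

Numbering the bands 1..5 from youngest to oldest:
After projecting period 1:
Births: 2150 * 0.175 = 376
Band 2: 770 * 0.973 = 749
Band 3: 1570 * 0.97 = 1523
Band 4: 2150 * 0.958 = 2060
Band 5: 2200 * 0.927 = 2039
Net migration: Band 4 + 80 → 2140
End of period: [376, 749, 1523, 2140, 2039]
After projecting period 2:
Births: 1523 * 0.175 = 267
Band 2: 376 * 0.973 = 366
Band 3: 749 * 0.97 = 727
Band 4: 1523 * 0.958 = 1459
Band 5: 2140 * 0.927 = 1984
Net migration: Band 4 + 80 → 1539
End of period: [267, 366, 727, 1539, 1984]
After projecting period 3:
Births: 727 * 0.175 = 127
Band 2: 267 * 0.973 = 260
Band 3: 366 * 0.97 = 355
Band 4: 727 * 0.958 = 696
Band 5: 1539 * 0.927 = 1427
Net migration: Band 4 + 80 → 776
End of period: [127, 260, 355, 776, 1427]
Dependents (band 0–14 + band 60–74) = 127 + 1427 = 1554; working-age = 1391; ratio = 1554/1391 × 100 = 111.7

111.7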